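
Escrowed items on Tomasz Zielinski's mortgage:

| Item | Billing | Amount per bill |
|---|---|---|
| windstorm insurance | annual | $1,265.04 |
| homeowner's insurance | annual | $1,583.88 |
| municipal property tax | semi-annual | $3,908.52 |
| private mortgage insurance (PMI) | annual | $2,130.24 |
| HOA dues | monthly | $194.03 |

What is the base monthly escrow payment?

$1,260.38

Windstorm insurance = $1,265.04/yr
Homeowner's insurance = $1,583.88/yr
Municipal property tax = $3,908.52 × 2 = $7,817.04/yr
Private mortgage insurance (PMI) = $2,130.24/yr
HOA dues = $194.03 × 12 = $2,328.36/yr
Total annual escrow = $1,265.04 + $1,583.88 + $7,817.04 + $2,130.24 + $2,328.36 = $15,124.56
Monthly escrow = $15,124.56 / 12 = $1,260.38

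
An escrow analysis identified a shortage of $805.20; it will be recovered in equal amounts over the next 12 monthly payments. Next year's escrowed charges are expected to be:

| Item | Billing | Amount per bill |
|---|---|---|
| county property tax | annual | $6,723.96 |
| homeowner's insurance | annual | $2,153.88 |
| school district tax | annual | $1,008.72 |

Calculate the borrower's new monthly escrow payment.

$890.98

County property tax: $6,723.96 per year
Homeowner's insurance: $2,153.88 per year
School district tax: $1,008.72 per year
Total annual escrow = $6,723.96 + $2,153.88 + $1,008.72 = $9,886.56
Base monthly escrow = $9,886.56 ÷ 12 = $823.88
Shortage per month = $805.20 / 12 = $67.10
Adjusted monthly = $823.88 + $67.10 = $890.98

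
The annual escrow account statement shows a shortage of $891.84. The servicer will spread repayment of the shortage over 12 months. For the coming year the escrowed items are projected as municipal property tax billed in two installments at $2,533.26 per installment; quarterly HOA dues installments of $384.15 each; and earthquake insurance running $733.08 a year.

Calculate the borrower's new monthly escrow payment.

$685.67

Municipal property tax: $2,533.26 × 2 = $5,066.52 annually
HOA dues: $384.15 × 4 = $1,536.60 annually
Earthquake insurance: $733.08 annually
Total per year = $5,066.52 + $1,536.60 + $733.08 = $7,336.20
Monthly = $7,336.20 ÷ 12 = $611.35
Shortage spread = $891.84 / 12 = $74.32/mo
Adjusted monthly = $611.35 + $74.32 = $685.67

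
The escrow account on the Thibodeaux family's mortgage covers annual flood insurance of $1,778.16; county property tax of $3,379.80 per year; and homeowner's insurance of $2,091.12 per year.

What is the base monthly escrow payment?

Flood insurance = $1,778.16/yr
County property tax = $3,379.80/yr
Homeowner's insurance = $2,091.12/yr
Combined annual = $1,778.16 + $3,379.80 + $2,091.12 = $7,249.08
Monthly = $7,249.08 / 12 = $604.09

$604.09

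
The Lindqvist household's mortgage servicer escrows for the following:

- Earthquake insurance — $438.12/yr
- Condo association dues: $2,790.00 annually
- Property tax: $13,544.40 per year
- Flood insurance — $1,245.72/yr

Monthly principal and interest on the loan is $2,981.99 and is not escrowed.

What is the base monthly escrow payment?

Earthquake insurance — $438.12
Condo association dues — $2,790.00
Property tax — $13,544.40
Flood insurance — $1,245.72
Combined annual = $438.12 + $2,790.00 + $13,544.40 + $1,245.72 = $18,018.24
Monthly = $18,018.24 ÷ 12 = $1,501.52

$1,501.52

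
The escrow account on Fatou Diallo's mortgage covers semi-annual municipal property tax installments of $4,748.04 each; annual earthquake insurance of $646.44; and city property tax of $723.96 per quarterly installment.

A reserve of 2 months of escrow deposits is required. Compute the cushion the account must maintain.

$2,173.06

Municipal property tax — $4,748.04 × 2 = $9,496.08 per year
Earthquake insurance — $646.44 per year
City property tax — $723.96 × 4 = $2,895.84 per year
Combined annual = $9,496.08 + $646.44 + $2,895.84 = $13,038.36
Per month = $13,038.36 ÷ 12 = $1,086.53
Reserve = 2 × $1,086.53 = $2,173.06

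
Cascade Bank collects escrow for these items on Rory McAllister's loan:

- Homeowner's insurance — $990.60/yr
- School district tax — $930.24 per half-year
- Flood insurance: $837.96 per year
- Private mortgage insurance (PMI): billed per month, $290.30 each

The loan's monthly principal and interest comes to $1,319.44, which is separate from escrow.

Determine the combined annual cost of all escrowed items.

Homeowner's insurance — $990.60
School district tax — $930.24 × 2 = $1,860.48
Flood insurance — $837.96
Private mortgage insurance (PMI) — $290.30 × 12 = $3,483.60
Total annual escrow = $990.60 + $1,860.48 + $837.96 + $3,483.60 = $7,172.64

$7,172.64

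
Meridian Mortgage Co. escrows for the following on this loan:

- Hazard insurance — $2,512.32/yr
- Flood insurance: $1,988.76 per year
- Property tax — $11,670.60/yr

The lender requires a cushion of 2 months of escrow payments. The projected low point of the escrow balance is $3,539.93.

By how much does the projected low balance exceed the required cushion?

$844.65

Hazard insurance = $2,512.32 annually
Flood insurance = $1,988.76 annually
Property tax = $11,670.60 annually
Combined annual = $2,512.32 + $1,988.76 + $11,670.60 = $16,171.68
Per month = $16,171.68 / 12 = $1,347.64
Required cushion = 2 × $1,347.64 = $2,695.28
Surplus = $3,539.93 − $2,695.28 = $844.65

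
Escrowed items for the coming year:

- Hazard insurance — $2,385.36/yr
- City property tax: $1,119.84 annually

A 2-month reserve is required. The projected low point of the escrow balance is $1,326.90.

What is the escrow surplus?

$742.70

Hazard insurance = $2,385.36/yr
City property tax = $1,119.84/yr
Annual escrow total = $3,505.20
Per month = $3,505.20 ÷ 12 = $292.10
Required reserve = 2 × $292.10 = $584.20
Surplus = $1,326.90 − $584.20 = $742.70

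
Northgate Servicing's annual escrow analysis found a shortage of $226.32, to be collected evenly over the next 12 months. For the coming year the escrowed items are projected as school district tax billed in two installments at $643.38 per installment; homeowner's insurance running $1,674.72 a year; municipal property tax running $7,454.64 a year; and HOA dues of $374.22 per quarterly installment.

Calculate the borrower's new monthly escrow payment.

School district tax = $643.38 × 2 = $1,286.76 annually
Homeowner's insurance = $1,674.72 annually
Municipal property tax = $7,454.64 annually
HOA dues = $374.22 × 4 = $1,496.88 annually
Yearly total = $11,913.00
Monthly = $11,913.00 / 12 = $992.75
Monthly shortage recovery: $226.32 / 12 = $18.86
New monthly escrow = $992.75 + $18.86 = $1,011.61

$1,011.61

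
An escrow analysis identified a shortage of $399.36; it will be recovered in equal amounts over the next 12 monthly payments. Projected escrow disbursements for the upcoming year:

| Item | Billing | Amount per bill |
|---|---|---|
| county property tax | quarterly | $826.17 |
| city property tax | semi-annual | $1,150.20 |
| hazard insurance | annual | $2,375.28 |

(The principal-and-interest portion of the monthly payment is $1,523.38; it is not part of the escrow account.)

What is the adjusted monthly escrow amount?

$698.31

County property tax — $826.17 × 4 = $3,304.68 annually
City property tax — $1,150.20 × 2 = $2,300.40 annually
Hazard insurance — $2,375.28 annually
Total per year = $3,304.68 + $2,300.40 + $2,375.28 = $7,980.36
Per month = $7,980.36 / 12 = $665.03
Monthly shortage recovery: $399.36 / 12 = $33.28
New monthly escrow = $665.03 + $33.28 = $698.31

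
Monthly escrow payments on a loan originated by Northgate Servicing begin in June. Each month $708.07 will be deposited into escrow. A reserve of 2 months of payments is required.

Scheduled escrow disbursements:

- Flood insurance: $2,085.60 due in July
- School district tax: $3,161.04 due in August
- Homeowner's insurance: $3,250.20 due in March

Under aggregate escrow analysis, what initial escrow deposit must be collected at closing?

Cushion = 2 × $708.07 = $1,416.14
Trial balance (start $0, +$708.07 each month, − disbursements):
  Jun: +$708.07 → $708.07
  Jul: +$708.07 − $2,085.60 → -$669.46
  Aug: +$708.07 − $3,161.04 → -$3,122.43
  Sep: +$708.07 → -$2,414.36
  Oct: +$708.07 → -$1,706.29
  Nov: +$708.07 → -$998.22
  Dec: +$708.07 → -$290.15
  Jan: +$708.07 → $417.92
  Feb: +$708.07 → $1,125.99
  Mar: +$708.07 − $3,250.20 → -$1,416.14
  Apr: +$708.07 → -$708.07
  May: +$708.07 → $0.00
Lowest trial balance = -$3,122.43 (Aug)
Initial deposit = cushion − low point = $1,416.14 − (-$3,122.43) = $4,538.57

$4,538.57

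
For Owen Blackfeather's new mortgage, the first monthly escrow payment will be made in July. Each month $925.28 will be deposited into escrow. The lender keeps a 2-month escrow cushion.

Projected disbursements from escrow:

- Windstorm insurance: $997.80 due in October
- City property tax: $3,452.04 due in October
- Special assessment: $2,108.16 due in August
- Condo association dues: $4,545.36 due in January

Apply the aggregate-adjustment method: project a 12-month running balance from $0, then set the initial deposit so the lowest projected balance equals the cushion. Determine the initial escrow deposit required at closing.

$6,476.96

Cushion = 2 × $925.28 = $1,850.56
Trial balance (start $0, +$925.28 each month, − disbursements):
  Jul: +$925.28 → $925.28
  Aug: +$925.28 − $2,108.16 → -$257.60
  Sep: +$925.28 → $667.68
  Oct: +$925.28 − $4,449.84 → -$2,856.88
  Nov: +$925.28 → -$1,931.60
  Dec: +$925.28 → -$1,006.32
  Jan: +$925.28 − $4,545.36 → -$4,626.40
  Feb: +$925.28 → -$3,701.12
  Mar: +$925.28 → -$2,775.84
  Apr: +$925.28 → -$1,850.56
  May: +$925.28 → -$925.28
  Jun: +$925.28 → $0.00
Lowest trial balance = -$4,626.40 (Jan)
Initial deposit = cushion − low point = $1,850.56 − (-$4,626.40) = $6,476.96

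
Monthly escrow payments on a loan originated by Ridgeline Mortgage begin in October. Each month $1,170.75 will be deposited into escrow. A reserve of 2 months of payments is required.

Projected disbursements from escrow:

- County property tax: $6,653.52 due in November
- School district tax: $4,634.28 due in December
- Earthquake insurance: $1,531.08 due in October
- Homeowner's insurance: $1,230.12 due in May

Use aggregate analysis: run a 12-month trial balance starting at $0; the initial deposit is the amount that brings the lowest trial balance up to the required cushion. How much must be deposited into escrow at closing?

$11,648.13

Cushion = 2 × $1,170.75 = $2,341.50
Trial balance (start $0, +$1,170.75 each month, − disbursements):
  Oct: +$1,170.75 − $1,531.08 → -$360.33
  Nov: +$1,170.75 − $6,653.52 → -$5,843.10
  Dec: +$1,170.75 − $4,634.28 → -$9,306.63
  Jan: +$1,170.75 → -$8,135.88
  Feb: +$1,170.75 → -$6,965.13
  Mar: +$1,170.75 → -$5,794.38
  Apr: +$1,170.75 → -$4,623.63
  May: +$1,170.75 − $1,230.12 → -$4,683.00
  Jun: +$1,170.75 → -$3,512.25
  Jul: +$1,170.75 → -$2,341.50
  Aug: +$1,170.75 → -$1,170.75
  Sep: +$1,170.75 → $0.00
Lowest trial balance = -$9,306.63 (Dec)
Initial deposit = cushion − low point = $2,341.50 − (-$9,306.63) = $11,648.13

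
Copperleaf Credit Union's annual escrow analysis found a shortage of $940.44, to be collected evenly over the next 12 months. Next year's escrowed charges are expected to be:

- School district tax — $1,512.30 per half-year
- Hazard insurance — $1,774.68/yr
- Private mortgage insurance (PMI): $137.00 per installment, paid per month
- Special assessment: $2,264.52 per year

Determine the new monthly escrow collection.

School district tax = $1,512.30 × 2 = $3,024.60
Hazard insurance = $1,774.68
Private mortgage insurance (PMI) = $137.00 × 12 = $1,644.00
Special assessment = $2,264.52
Combined annual = $8,707.80
Per month = $8,707.80 / 12 = $725.65
Shortage per month = $940.44 / 12 = $78.37
Adjusted monthly = $725.65 + $78.37 = $804.02

$804.02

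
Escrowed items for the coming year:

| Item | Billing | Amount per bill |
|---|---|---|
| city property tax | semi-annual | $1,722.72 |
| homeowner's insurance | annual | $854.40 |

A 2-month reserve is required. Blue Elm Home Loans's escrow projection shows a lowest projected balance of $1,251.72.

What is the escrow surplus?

$535.08

City property tax — $1,722.72 × 2 = $3,445.44 annually
Homeowner's insurance — $854.40 annually
Total annual escrow = $3,445.44 + $854.40 = $4,299.84
Monthly = $4,299.84 / 12 = $358.32
Required reserve = 2 × $358.32 = $716.64
Surplus = $1,251.72 − $716.64 = $535.08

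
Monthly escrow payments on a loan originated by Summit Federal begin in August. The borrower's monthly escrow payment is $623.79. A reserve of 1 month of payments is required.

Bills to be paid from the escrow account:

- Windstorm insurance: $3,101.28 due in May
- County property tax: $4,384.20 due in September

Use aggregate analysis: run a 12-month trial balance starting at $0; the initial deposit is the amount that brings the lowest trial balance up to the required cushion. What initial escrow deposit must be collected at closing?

$3,760.41

Cushion = 1 × $623.79 = $623.79
Trial balance (start $0, +$623.79 each month, − disbursements):
  Aug: +$623.79 → $623.79
  Sep: +$623.79 − $4,384.20 → -$3,136.62
  Oct: +$623.79 → -$2,512.83
  Nov: +$623.79 → -$1,889.04
  Dec: +$623.79 → -$1,265.25
  Jan: +$623.79 → -$641.46
  Feb: +$623.79 → -$17.67
  Mar: +$623.79 → $606.12
  Apr: +$623.79 → $1,229.91
  May: +$623.79 − $3,101.28 → -$1,247.58
  Jun: +$623.79 → -$623.79
  Jul: +$623.79 → $0.00
Lowest trial balance = -$3,136.62 (Sep)
Initial deposit = cushion − low point = $623.79 − (-$3,136.62) = $3,760.41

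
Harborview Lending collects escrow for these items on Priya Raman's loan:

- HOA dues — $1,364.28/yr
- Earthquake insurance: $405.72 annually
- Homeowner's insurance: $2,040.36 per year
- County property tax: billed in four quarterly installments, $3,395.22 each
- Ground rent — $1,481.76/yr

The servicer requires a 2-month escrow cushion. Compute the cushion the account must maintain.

$3,145.50

HOA dues = $1,364.28 per year
Earthquake insurance = $405.72 per year
Homeowner's insurance = $2,040.36 per year
County property tax = $3,395.22 × 4 = $13,580.88 per year
Ground rent = $1,481.76 per year
Yearly total = $1,364.28 + $405.72 + $2,040.36 + $13,580.88 + $1,481.76 = $18,873.00
Monthly = $18,873.00 ÷ 12 = $1,572.75
Required cushion = 2 × $1,572.75 = $3,145.50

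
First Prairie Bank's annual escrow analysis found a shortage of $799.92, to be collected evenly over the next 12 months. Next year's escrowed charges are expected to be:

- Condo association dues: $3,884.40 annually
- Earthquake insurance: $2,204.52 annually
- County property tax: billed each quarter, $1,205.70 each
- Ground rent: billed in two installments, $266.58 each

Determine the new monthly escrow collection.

Condo association dues = $3,884.40 annually
Earthquake insurance = $2,204.52 annually
County property tax = $1,205.70 × 4 = $4,822.80 annually
Ground rent = $266.58 × 2 = $533.16 annually
Combined annual = $11,444.88
Base monthly escrow = $11,444.88 ÷ 12 = $953.74
Shortage per month = $799.92 ÷ 12 = $66.66
New monthly escrow = $953.74 + $66.66 = $1,020.40

$1,020.40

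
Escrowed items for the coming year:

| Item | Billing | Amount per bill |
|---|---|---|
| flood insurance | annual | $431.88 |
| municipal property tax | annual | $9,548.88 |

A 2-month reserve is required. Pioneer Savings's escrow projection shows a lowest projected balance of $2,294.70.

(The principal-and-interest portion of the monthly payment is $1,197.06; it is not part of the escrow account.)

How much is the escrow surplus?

$631.24

Flood insurance = $431.88 per year
Municipal property tax = $9,548.88 per year
Total per year = $431.88 + $9,548.88 = $9,980.76
Base monthly escrow = $9,980.76 / 12 = $831.73
Required cushion = 2 × $831.73 = $1,663.46
Surplus = $2,294.70 − $1,663.46 = $631.24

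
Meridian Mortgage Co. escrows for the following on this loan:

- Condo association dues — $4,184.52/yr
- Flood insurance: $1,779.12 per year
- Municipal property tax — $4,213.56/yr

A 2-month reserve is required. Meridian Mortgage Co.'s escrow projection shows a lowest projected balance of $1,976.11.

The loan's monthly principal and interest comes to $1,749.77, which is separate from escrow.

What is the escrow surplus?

Condo association dues: $4,184.52
Flood insurance: $1,779.12
Municipal property tax: $4,213.56
Annual escrow total = $10,177.20
Base monthly escrow = $10,177.20 / 12 = $848.10
Cushion = 2 × $848.10 = $1,696.20
Excess over cushion: $1,976.11 − $1,696.20 = $279.91

$279.91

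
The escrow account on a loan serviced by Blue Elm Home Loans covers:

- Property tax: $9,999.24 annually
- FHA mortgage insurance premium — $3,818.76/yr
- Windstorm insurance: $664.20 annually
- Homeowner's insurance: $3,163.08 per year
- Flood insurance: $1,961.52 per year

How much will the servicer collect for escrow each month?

$1,633.90

Property tax = $9,999.24 annually
FHA mortgage insurance premium = $3,818.76 annually
Windstorm insurance = $664.20 annually
Homeowner's insurance = $3,163.08 annually
Flood insurance = $1,961.52 annually
Total per year = $9,999.24 + $3,818.76 + $664.20 + $3,163.08 + $1,961.52 = $19,606.80
Per month = $19,606.80 ÷ 12 = $1,633.90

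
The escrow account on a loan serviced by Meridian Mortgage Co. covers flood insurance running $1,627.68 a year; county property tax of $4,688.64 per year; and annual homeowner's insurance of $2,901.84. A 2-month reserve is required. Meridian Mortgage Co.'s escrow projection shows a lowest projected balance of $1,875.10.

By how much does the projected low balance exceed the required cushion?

Flood insurance — $1,627.68 per year
County property tax — $4,688.64 per year
Homeowner's insurance — $2,901.84 per year
Total per year = $1,627.68 + $4,688.64 + $2,901.84 = $9,218.16
Monthly = $9,218.16 / 12 = $768.18
Required cushion = 2 × $768.18 = $1,536.36
Surplus = $1,875.10 − $1,536.36 = $338.74

$338.74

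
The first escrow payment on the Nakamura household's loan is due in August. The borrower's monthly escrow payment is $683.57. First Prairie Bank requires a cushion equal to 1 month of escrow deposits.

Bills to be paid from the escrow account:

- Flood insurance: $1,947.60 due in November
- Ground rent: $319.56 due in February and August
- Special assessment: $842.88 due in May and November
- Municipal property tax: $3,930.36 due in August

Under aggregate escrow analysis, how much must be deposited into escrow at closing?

$4,989.69

Cushion = 1 × $683.57 = $683.57
Trial balance (start $0, +$683.57 each month, − disbursements):
  Aug: +$683.57 − $4,249.92 → -$3,566.35
  Sep: +$683.57 → -$2,882.78
  Oct: +$683.57 → -$2,199.21
  Nov: +$683.57 − $2,790.48 → -$4,306.12
  Dec: +$683.57 → -$3,622.55
  Jan: +$683.57 → -$2,938.98
  Feb: +$683.57 − $319.56 → -$2,574.97
  Mar: +$683.57 → -$1,891.40
  Apr: +$683.57 → -$1,207.83
  May: +$683.57 − $842.88 → -$1,367.14
  Jun: +$683.57 → -$683.57
  Jul: +$683.57 → $0.00
Lowest trial balance = -$4,306.12 (Nov)
Initial deposit = cushion − low point = $683.57 − (-$4,306.12) = $4,989.69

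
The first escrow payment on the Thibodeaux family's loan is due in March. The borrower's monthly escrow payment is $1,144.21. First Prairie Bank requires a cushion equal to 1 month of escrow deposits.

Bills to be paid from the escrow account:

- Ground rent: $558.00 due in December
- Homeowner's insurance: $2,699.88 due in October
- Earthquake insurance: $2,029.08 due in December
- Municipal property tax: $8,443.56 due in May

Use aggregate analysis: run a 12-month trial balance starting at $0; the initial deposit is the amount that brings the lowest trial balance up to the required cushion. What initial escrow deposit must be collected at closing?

Cushion = 1 × $1,144.21 = $1,144.21
Trial balance (start $0, +$1,144.21 each month, − disbursements):
  Mar: +$1,144.21 → $1,144.21
  Apr: +$1,144.21 → $2,288.42
  May: +$1,144.21 − $8,443.56 → -$5,010.93
  Jun: +$1,144.21 → -$3,866.72
  Jul: +$1,144.21 → -$2,722.51
  Aug: +$1,144.21 → -$1,578.30
  Sep: +$1,144.21 → -$434.09
  Oct: +$1,144.21 − $2,699.88 → -$1,989.76
  Nov: +$1,144.21 → -$845.55
  Dec: +$1,144.21 − $2,587.08 → -$2,288.42
  Jan: +$1,144.21 → -$1,144.21
  Feb: +$1,144.21 → $0.00
Lowest trial balance = -$5,010.93 (May)
Initial deposit = cushion − low point = $1,144.21 − (-$5,010.93) = $6,155.14

$6,155.14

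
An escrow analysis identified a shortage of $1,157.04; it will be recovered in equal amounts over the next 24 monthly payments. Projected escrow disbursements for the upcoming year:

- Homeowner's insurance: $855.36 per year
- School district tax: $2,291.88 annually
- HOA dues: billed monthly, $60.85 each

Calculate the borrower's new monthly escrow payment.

Homeowner's insurance = $855.36
School district tax = $2,291.88
HOA dues = $60.85 × 12 = $730.20
Total annual escrow = $855.36 + $2,291.88 + $730.20 = $3,877.44
Per month = $3,877.44 ÷ 12 = $323.12
Monthly shortage recovery: $1,157.04 / 24 = $48.21
Adjusted monthly = $323.12 + $48.21 = $371.33

$371.33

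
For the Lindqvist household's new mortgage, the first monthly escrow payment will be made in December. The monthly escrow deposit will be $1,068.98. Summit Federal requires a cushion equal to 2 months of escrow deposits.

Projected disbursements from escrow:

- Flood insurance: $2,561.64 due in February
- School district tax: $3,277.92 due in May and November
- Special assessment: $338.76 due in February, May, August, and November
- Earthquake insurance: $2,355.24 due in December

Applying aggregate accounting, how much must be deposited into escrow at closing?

$4,596.40

Cushion = 2 × $1,068.98 = $2,137.96
Trial balance (start $0, +$1,068.98 each month, − disbursements):
  Dec: +$1,068.98 − $2,355.24 → -$1,286.26
  Jan: +$1,068.98 → -$217.28
  Feb: +$1,068.98 − $2,900.40 → -$2,048.70
  Mar: +$1,068.98 → -$979.72
  Apr: +$1,068.98 → $89.26
  May: +$1,068.98 − $3,616.68 → -$2,458.44
  Jun: +$1,068.98 → -$1,389.46
  Jul: +$1,068.98 → -$320.48
  Aug: +$1,068.98 − $338.76 → $409.74
  Sep: +$1,068.98 → $1,478.72
  Oct: +$1,068.98 → $2,547.70
  Nov: +$1,068.98 − $3,616.68 → $0.00
Lowest trial balance = -$2,458.44 (May)
Initial deposit = cushion − low point = $2,137.96 − (-$2,458.44) = $4,596.40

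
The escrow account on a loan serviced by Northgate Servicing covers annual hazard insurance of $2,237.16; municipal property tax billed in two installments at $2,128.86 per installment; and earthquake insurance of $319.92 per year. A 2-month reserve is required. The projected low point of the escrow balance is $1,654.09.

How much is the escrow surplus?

Hazard insurance = $2,237.16/yr
Municipal property tax = $2,128.86 × 2 = $4,257.72/yr
Earthquake insurance = $319.92/yr
Annual escrow total = $6,814.80
Base monthly escrow = $6,814.80 ÷ 12 = $567.90
Required cushion = 2 × $567.90 = $1,135.80
Surplus = $1,654.09 − $1,135.80 = $518.29

$518.29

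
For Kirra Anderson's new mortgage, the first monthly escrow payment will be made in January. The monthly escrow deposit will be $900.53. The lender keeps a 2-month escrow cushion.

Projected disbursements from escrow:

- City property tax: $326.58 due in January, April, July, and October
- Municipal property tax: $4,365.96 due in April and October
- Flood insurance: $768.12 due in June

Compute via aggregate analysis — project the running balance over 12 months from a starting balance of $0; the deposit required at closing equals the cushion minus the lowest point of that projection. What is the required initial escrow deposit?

Cushion = 2 × $900.53 = $1,801.06
Trial balance (start $0, +$900.53 each month, − disbursements):
  Jan: +$900.53 − $326.58 → $573.95
  Feb: +$900.53 → $1,474.48
  Mar: +$900.53 → $2,375.01
  Apr: +$900.53 − $4,692.54 → -$1,417.00
  May: +$900.53 → -$516.47
  Jun: +$900.53 − $768.12 → -$384.06
  Jul: +$900.53 − $326.58 → $189.89
  Aug: +$900.53 → $1,090.42
  Sep: +$900.53 → $1,990.95
  Oct: +$900.53 − $4,692.54 → -$1,801.06
  Nov: +$900.53 → -$900.53
  Dec: +$900.53 → $0.00
Lowest trial balance = -$1,801.06 (Oct)
Initial deposit = cushion − low point = $1,801.06 − (-$1,801.06) = $3,602.12

$3,602.12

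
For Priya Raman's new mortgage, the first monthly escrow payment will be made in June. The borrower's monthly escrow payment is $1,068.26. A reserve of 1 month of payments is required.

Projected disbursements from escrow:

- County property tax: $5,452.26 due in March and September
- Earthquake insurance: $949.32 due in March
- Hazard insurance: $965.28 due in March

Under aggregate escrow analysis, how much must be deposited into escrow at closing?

Cushion = 1 × $1,068.26 = $1,068.26
Trial balance (start $0, +$1,068.26 each month, − disbursements):
  Jun: +$1,068.26 → $1,068.26
  Jul: +$1,068.26 → $2,136.52
  Aug: +$1,068.26 → $3,204.78
  Sep: +$1,068.26 − $5,452.26 → -$1,179.22
  Oct: +$1,068.26 → -$110.96
  Nov: +$1,068.26 → $957.30
  Dec: +$1,068.26 → $2,025.56
  Jan: +$1,068.26 → $3,093.82
  Feb: +$1,068.26 → $4,162.08
  Mar: +$1,068.26 − $7,366.86 → -$2,136.52
  Apr: +$1,068.26 → -$1,068.26
  May: +$1,068.26 → $0.00
Lowest trial balance = -$2,136.52 (Mar)
Initial deposit = cushion − low point = $1,068.26 − (-$2,136.52) = $3,204.78

$3,204.78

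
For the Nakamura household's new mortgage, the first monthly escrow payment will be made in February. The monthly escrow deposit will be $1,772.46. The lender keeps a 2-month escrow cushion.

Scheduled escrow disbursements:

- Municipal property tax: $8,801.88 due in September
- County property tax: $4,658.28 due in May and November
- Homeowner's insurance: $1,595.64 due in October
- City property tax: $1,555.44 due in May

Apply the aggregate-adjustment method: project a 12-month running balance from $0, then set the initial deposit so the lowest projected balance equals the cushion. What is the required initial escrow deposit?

$7,089.84

Cushion = 2 × $1,772.46 = $3,544.92
Trial balance (start $0, +$1,772.46 each month, − disbursements):
  Feb: +$1,772.46 → $1,772.46
  Mar: +$1,772.46 → $3,544.92
  Apr: +$1,772.46 → $5,317.38
  May: +$1,772.46 − $6,213.72 → $876.12
  Jun: +$1,772.46 → $2,648.58
  Jul: +$1,772.46 → $4,421.04
  Aug: +$1,772.46 → $6,193.50
  Sep: +$1,772.46 − $8,801.88 → -$835.92
  Oct: +$1,772.46 − $1,595.64 → -$659.10
  Nov: +$1,772.46 − $4,658.28 → -$3,544.92
  Dec: +$1,772.46 → -$1,772.46
  Jan: +$1,772.46 → $0.00
Lowest trial balance = -$3,544.92 (Nov)
Initial deposit = cushion − low point = $3,544.92 − (-$3,544.92) = $7,089.84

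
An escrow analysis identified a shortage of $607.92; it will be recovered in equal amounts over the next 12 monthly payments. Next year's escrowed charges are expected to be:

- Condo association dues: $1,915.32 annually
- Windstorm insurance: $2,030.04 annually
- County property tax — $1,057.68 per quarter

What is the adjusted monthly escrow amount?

Condo association dues = $1,915.32/yr
Windstorm insurance = $2,030.04/yr
County property tax = $1,057.68 × 4 = $4,230.72/yr
Annual escrow total = $1,915.32 + $2,030.04 + $4,230.72 = $8,176.08
Monthly = $8,176.08 / 12 = $681.34
Shortage spread = $607.92 ÷ 12 = $50.66/mo
Adjusted monthly = $681.34 + $50.66 = $732.00

$732.00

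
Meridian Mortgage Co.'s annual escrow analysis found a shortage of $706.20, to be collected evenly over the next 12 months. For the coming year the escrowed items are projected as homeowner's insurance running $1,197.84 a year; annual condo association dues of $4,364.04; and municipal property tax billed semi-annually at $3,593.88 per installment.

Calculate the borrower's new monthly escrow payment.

Homeowner's insurance = $1,197.84
Condo association dues = $4,364.04
Municipal property tax = $3,593.88 × 2 = $7,187.76
Annual escrow total = $1,197.84 + $4,364.04 + $7,187.76 = $12,749.64
Base monthly escrow = $12,749.64 ÷ 12 = $1,062.47
Monthly shortage recovery: $706.20 / 12 = $58.85
New monthly escrow = $1,062.47 + $58.85 = $1,121.32

$1,121.32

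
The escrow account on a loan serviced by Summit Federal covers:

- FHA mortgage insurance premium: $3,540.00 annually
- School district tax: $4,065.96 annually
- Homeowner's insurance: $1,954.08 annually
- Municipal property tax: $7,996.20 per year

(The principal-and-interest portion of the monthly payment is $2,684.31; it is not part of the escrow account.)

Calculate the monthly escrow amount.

FHA mortgage insurance premium = $3,540.00 per year
School district tax = $4,065.96 per year
Homeowner's insurance = $1,954.08 per year
Municipal property tax = $7,996.20 per year
Total per year = $3,540.00 + $4,065.96 + $1,954.08 + $7,996.20 = $17,556.24
Base monthly escrow = $17,556.24 ÷ 12 = $1,463.02

$1,463.02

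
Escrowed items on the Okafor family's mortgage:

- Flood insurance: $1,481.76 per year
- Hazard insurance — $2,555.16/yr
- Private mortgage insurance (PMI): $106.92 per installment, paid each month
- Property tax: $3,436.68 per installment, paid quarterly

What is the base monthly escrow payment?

Flood insurance: $1,481.76 per year
Hazard insurance: $2,555.16 per year
Private mortgage insurance (PMI): $106.92 × 12 = $1,283.04 per year
Property tax: $3,436.68 × 4 = $13,746.72 per year
Combined annual = $1,481.76 + $2,555.16 + $1,283.04 + $13,746.72 = $19,066.68
Base monthly escrow = $19,066.68 / 12 = $1,588.89

$1,588.89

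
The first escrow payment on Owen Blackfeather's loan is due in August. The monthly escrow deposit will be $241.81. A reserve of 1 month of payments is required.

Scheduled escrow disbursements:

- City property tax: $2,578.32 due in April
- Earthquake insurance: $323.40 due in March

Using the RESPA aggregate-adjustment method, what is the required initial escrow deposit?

Cushion = 1 × $241.81 = $241.81
Trial balance (start $0, +$241.81 each month, − disbursements):
  Aug: +$241.81 → $241.81
  Sep: +$241.81 → $483.62
  Oct: +$241.81 → $725.43
  Nov: +$241.81 → $967.24
  Dec: +$241.81 → $1,209.05
  Jan: +$241.81 → $1,450.86
  Feb: +$241.81 → $1,692.67
  Mar: +$241.81 − $323.40 → $1,611.08
  Apr: +$241.81 − $2,578.32 → -$725.43
  May: +$241.81 → -$483.62
  Jun: +$241.81 → -$241.81
  Jul: +$241.81 → $0.00
Lowest trial balance = -$725.43 (Apr)
Initial deposit = cushion − low point = $241.81 − (-$725.43) = $967.24

$967.24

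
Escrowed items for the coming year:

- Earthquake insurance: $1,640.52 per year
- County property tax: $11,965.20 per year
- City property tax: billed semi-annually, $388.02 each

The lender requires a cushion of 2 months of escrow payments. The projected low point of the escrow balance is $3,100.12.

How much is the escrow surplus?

$703.16

Earthquake insurance — $1,640.52 per year
County property tax — $11,965.20 per year
City property tax — $388.02 × 2 = $776.04 per year
Total annual escrow = $1,640.52 + $11,965.20 + $776.04 = $14,381.76
Per month = $14,381.76 ÷ 12 = $1,198.48
Required cushion = 2 × $1,198.48 = $2,396.96
Excess over cushion: $3,100.12 − $2,396.96 = $703.16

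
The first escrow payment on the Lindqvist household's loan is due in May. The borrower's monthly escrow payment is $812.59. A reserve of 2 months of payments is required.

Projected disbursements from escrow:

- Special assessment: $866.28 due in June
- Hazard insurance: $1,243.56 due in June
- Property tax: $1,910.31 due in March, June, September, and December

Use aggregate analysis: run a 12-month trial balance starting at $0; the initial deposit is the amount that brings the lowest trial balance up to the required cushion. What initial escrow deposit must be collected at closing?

$4,020.15

Cushion = 2 × $812.59 = $1,625.18
Trial balance (start $0, +$812.59 each month, − disbursements):
  May: +$812.59 → $812.59
  Jun: +$812.59 − $4,020.15 → -$2,394.97
  Jul: +$812.59 → -$1,582.38
  Aug: +$812.59 → -$769.79
  Sep: +$812.59 − $1,910.31 → -$1,867.51
  Oct: +$812.59 → -$1,054.92
  Nov: +$812.59 → -$242.33
  Dec: +$812.59 − $1,910.31 → -$1,340.05
  Jan: +$812.59 → -$527.46
  Feb: +$812.59 → $285.13
  Mar: +$812.59 − $1,910.31 → -$812.59
  Apr: +$812.59 → $0.00
Lowest trial balance = -$2,394.97 (Jun)
Initial deposit = cushion − low point = $1,625.18 − (-$2,394.97) = $4,020.15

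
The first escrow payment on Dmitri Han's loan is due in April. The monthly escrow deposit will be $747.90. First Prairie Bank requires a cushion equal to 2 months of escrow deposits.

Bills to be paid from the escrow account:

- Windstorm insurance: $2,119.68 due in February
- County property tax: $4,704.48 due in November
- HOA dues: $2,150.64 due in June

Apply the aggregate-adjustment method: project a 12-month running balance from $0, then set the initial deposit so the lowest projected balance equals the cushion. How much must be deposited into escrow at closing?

Cushion = 2 × $747.90 = $1,495.80
Trial balance (start $0, +$747.90 each month, − disbursements):
  Apr: +$747.90 → $747.90
  May: +$747.90 → $1,495.80
  Jun: +$747.90 − $2,150.64 → $93.06
  Jul: +$747.90 → $840.96
  Aug: +$747.90 → $1,588.86
  Sep: +$747.90 → $2,336.76
  Oct: +$747.90 → $3,084.66
  Nov: +$747.90 − $4,704.48 → -$871.92
  Dec: +$747.90 → -$124.02
  Jan: +$747.90 → $623.88
  Feb: +$747.90 − $2,119.68 → -$747.90
  Mar: +$747.90 → $0.00
Lowest trial balance = -$871.92 (Nov)
Initial deposit = cushion − low point = $1,495.80 − (-$871.92) = $2,367.72

$2,367.72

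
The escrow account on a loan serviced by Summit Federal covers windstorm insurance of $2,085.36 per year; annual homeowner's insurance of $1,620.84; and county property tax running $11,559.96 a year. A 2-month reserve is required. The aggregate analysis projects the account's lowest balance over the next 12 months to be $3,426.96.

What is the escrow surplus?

Windstorm insurance: $2,085.36/yr
Homeowner's insurance: $1,620.84/yr
County property tax: $11,559.96/yr
Yearly total = $2,085.36 + $1,620.84 + $11,559.96 = $15,266.16
Base monthly escrow = $15,266.16 / 12 = $1,272.18
Required reserve = 2 × $1,272.18 = $2,544.36
Excess over cushion: $3,426.96 − $2,544.36 = $882.60

$882.60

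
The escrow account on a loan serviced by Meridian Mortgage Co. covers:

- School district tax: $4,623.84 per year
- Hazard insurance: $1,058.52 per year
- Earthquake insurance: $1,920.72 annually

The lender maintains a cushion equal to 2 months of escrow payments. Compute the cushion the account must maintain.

$1,267.18

School district tax = $4,623.84
Hazard insurance = $1,058.52
Earthquake insurance = $1,920.72
Yearly total = $4,623.84 + $1,058.52 + $1,920.72 = $7,603.08
Monthly = $7,603.08 / 12 = $633.59
Cushion = 2 × $633.59 = $1,267.18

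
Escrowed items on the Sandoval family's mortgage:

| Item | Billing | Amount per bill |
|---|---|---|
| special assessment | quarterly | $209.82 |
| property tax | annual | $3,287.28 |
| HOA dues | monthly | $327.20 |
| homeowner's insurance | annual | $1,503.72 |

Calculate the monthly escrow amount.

Special assessment: $209.82 × 4 = $839.28 annually
Property tax: $3,287.28 annually
HOA dues: $327.20 × 12 = $3,926.40 annually
Homeowner's insurance: $1,503.72 annually
Total annual escrow = $839.28 + $3,287.28 + $3,926.40 + $1,503.72 = $9,556.68
Monthly = $9,556.68 ÷ 12 = $796.39

$796.39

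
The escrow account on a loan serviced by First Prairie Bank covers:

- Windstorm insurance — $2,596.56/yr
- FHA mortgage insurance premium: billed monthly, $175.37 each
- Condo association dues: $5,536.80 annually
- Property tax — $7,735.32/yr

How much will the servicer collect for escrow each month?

Windstorm insurance — $2,596.56
FHA mortgage insurance premium — $175.37 × 12 = $2,104.44
Condo association dues — $5,536.80
Property tax — $7,735.32
Combined annual = $2,596.56 + $2,104.44 + $5,536.80 + $7,735.32 = $17,973.12
Monthly escrow = $17,973.12 ÷ 12 = $1,497.76

$1,497.76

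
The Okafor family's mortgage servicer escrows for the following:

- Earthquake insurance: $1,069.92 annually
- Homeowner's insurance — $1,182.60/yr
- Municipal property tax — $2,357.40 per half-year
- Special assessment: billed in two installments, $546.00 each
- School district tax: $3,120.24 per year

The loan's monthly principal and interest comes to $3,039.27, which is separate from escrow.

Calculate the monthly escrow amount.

$931.63

Earthquake insurance = $1,069.92 annually
Homeowner's insurance = $1,182.60 annually
Municipal property tax = $2,357.40 × 2 = $4,714.80 annually
Special assessment = $546.00 × 2 = $1,092.00 annually
School district tax = $3,120.24 annually
Combined annual = $11,179.56
Monthly = $11,179.56 / 12 = $931.63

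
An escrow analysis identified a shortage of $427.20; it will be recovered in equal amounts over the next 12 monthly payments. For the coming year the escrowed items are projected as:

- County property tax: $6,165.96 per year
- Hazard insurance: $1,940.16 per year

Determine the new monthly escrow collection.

County property tax = $6,165.96/yr
Hazard insurance = $1,940.16/yr
Annual escrow total = $6,165.96 + $1,940.16 = $8,106.12
Per month = $8,106.12 / 12 = $675.51
Shortage per month = $427.20 ÷ 12 = $35.60
New monthly escrow = $675.51 + $35.60 = $711.11

$711.11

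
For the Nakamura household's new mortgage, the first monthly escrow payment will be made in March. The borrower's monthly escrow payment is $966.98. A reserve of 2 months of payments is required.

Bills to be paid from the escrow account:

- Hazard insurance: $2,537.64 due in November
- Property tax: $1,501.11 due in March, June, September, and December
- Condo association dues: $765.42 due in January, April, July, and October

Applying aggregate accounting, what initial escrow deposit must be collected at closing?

Cushion = 2 × $966.98 = $1,933.96
Trial balance (start $0, +$966.98 each month, − disbursements):
  Mar: +$966.98 − $1,501.11 → -$534.13
  Apr: +$966.98 − $765.42 → -$332.57
  May: +$966.98 → $634.41
  Jun: +$966.98 − $1,501.11 → $100.28
  Jul: +$966.98 − $765.42 → $301.84
  Aug: +$966.98 → $1,268.82
  Sep: +$966.98 − $1,501.11 → $734.69
  Oct: +$966.98 − $765.42 → $936.25
  Nov: +$966.98 − $2,537.64 → -$634.41
  Dec: +$966.98 − $1,501.11 → -$1,168.54
  Jan: +$966.98 − $765.42 → -$966.98
  Feb: +$966.98 → $0.00
Lowest trial balance = -$1,168.54 (Dec)
Initial deposit = cushion − low point = $1,933.96 − (-$1,168.54) = $3,102.50

$3,102.50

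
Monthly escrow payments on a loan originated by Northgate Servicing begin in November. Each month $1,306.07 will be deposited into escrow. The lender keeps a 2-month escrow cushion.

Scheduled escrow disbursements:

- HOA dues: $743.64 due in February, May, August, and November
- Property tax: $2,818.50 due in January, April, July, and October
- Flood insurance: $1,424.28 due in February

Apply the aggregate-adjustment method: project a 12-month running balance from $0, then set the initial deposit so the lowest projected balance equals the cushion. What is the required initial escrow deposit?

$3,324.28

Cushion = 2 × $1,306.07 = $2,612.14
Trial balance (start $0, +$1,306.07 each month, − disbursements):
  Nov: +$1,306.07 − $743.64 → $562.43
  Dec: +$1,306.07 → $1,868.50
  Jan: +$1,306.07 − $2,818.50 → $356.07
  Feb: +$1,306.07 − $2,167.92 → -$505.78
  Mar: +$1,306.07 → $800.29
  Apr: +$1,306.07 − $2,818.50 → -$712.14
  May: +$1,306.07 − $743.64 → -$149.71
  Jun: +$1,306.07 → $1,156.36
  Jul: +$1,306.07 − $2,818.50 → -$356.07
  Aug: +$1,306.07 − $743.64 → $206.36
  Sep: +$1,306.07 → $1,512.43
  Oct: +$1,306.07 − $2,818.50 → $0.00
Lowest trial balance = -$712.14 (Apr)
Initial deposit = cushion − low point = $2,612.14 − (-$712.14) = $3,324.28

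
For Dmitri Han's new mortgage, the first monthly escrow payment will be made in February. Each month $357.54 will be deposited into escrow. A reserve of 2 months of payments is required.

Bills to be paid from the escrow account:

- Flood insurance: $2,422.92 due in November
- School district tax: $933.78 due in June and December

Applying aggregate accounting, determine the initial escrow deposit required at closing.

$1,072.62

Cushion = 2 × $357.54 = $715.08
Trial balance (start $0, +$357.54 each month, − disbursements):
  Feb: +$357.54 → $357.54
  Mar: +$357.54 → $715.08
  Apr: +$357.54 → $1,072.62
  May: +$357.54 → $1,430.16
  Jun: +$357.54 − $933.78 → $853.92
  Jul: +$357.54 → $1,211.46
  Aug: +$357.54 → $1,569.00
  Sep: +$357.54 → $1,926.54
  Oct: +$357.54 → $2,284.08
  Nov: +$357.54 − $2,422.92 → $218.70
  Dec: +$357.54 − $933.78 → -$357.54
  Jan: +$357.54 → $0.00
Lowest trial balance = -$357.54 (Dec)
Initial deposit = cushion − low point = $715.08 − (-$357.54) = $1,072.62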